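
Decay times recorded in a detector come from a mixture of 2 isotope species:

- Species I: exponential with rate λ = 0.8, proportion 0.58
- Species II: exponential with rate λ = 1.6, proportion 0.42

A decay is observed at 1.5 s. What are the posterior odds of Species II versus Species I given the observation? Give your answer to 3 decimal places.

0.436

The posterior odds equal the prior odds times the likelihood ratio: (w_i/w_j)·(f_i(x)/f_j(x)).
Component likelihoods at x = 1.5 s:
  p_I = 0.8·e^(−0.8·1.5) = 0.8·e^(−1.2000) = 0.240955
  p_II = 1.6·e^(−1.6·1.5) = 1.6·e^(−2.4000) = 0.145149
0.0609625 / 0.139754 ≈ 0.436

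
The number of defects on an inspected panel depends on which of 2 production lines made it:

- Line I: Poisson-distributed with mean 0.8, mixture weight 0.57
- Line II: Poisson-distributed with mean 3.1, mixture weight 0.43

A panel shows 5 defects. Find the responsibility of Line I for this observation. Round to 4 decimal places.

0.0149

Posterior ∝ prior × likelihood, so P(k | x) ∝ π_k f_k(x); normalise over all components.
Evaluate each component's likelihood at the observed value:
  p_I = e^(−0.8)·0.8^5/5! = 0.00122697
  p_II = e^(−3.1)·3.1^5/5! = 0.107477
Multiply by the mixture weights:
  π_I·p_I = 0.57 × 0.00122697 = 0.000699372
  π_II·p_II = 0.43 × 0.107477 = 0.046215
Evidence: 0.000699372 + 0.046215 = 0.0469144
Responsibility of Line I: 0.000699372 / 0.0469144 ≈ 0.0149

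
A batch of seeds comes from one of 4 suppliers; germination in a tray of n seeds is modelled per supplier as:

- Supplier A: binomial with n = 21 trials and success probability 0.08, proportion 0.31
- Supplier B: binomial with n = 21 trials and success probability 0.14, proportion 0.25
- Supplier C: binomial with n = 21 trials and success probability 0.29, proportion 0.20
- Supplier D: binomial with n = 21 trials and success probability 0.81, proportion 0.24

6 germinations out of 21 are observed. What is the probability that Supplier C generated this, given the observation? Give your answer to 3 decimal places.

By Bayes' theorem, P(k | x) = π_k f_k(x) / Σ_j π_j f_j(x).
Binomial probabilities:
  L_A = C(21,6)·0.08^6·0.92^15 = 54264·2.62144e-07·0.286297 = 0.00407258
  L_B = C(21,6)·0.14^6·0.86^15 = 54264·7.52954e-06·0.104106 = 0.042536
  L_C = C(21,6)·0.29^6·0.71^15 = 54264·0.000594823·0.00587321 = 0.189572
  L_D = C(21,6)·0.81^6·0.19^15 = 54264·0.28243·1.51811e-11 = 2.32662e-07
Multiply by the mixture weights:
  π_A·L_A = 0.31 × 0.00407258 = 0.0012625
  π_B·L_B = 0.25 × 0.042536 = 0.010634
  π_C·L_C = 0.20 × 0.189572 = 0.0379145
  π_D·L_D = 0.24 × 2.32662e-07 = 5.58389e-08
Sum: 0.0012625 + 0.010634 + 0.0379145 + 5.58389e-08 = 0.049811
P(Supplier C | x) ≈ 0.761

0.761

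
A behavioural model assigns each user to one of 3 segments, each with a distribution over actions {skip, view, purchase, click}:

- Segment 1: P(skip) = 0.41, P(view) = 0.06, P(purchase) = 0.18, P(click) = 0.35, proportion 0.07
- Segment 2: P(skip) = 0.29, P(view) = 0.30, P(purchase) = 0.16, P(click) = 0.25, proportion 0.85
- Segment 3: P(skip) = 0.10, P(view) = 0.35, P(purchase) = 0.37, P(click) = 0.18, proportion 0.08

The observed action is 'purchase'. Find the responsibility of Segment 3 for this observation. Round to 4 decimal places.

0.1661

By Bayes' theorem, P(k | x) = π_k f_k(x) / Σ_j π_j f_j(x).
Evaluate each component's likelihood at the observed value:
  p_1 = P(purchase | comp) = 0.18
  p_2 = P(purchase | comp) = 0.16
  p_3 = P(purchase | comp) = 0.37
Prior × likelihood for each component:
  π_1·p_1 = 0.07 × 0.18 = 0.0126
  π_2·p_2 = 0.85 × 0.16 = 0.136
  π_3·p_3 = 0.08 × 0.37 = 0.0296
Evidence: 0.0126 + 0.136 + 0.0296 = 0.1782
So the posterior for Segment 3 is 0.0296 / 0.1782 ≈ 0.1661.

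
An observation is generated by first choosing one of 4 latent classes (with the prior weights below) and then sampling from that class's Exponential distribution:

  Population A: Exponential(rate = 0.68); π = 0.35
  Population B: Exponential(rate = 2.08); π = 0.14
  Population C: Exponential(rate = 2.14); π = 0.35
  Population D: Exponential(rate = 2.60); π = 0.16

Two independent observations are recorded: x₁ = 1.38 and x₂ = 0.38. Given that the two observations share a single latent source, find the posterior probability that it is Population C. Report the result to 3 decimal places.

P(component k | x) = π_k·f_k(x) / marginal(x), where marginal(x) = Σ_j π_j·f_j(x).
Since both observations come from the same component, the likelihood for component k is f_k(x₁)·f_k(x₂).
  L_A = [0.266052] × [0.525155] = 0.139719
  L_B = [0.117887] × [0.94362] = 0.11124
  L_C = [0.111649] × [0.948955] = 0.10595
  L_D = [0.0718993] × [0.968034] = 0.0696009
Weight by the priors:
  π_A·L_A = 0.35 × 0.139719 = 0.0489015
  π_B·L_B = 0.14 × 0.11124 = 0.0155736
  π_C·L_C = 0.35 × 0.10595 = 0.0370825
  π_D·L_D = 0.16 × 0.0696009 = 0.0111362
Marginal: 0.0489015 + 0.0155736 + 0.0370825 + 0.0111362 = 0.112694
P(Population C | data) = 0.0370825 / 0.112694 ≈ 0.329

0.329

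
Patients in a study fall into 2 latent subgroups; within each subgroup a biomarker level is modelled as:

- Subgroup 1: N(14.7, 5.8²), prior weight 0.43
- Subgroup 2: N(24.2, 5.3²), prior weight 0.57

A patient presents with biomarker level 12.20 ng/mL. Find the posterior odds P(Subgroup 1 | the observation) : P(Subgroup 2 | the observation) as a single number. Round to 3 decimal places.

8.152

Posterior odds = (w_i f_i(x)) / (w_j f_j(x)); the normalising sum cancels.
Evaluate each component's likelihood at the observed value:
  p_1 = 0.0626813
  p_2 = 0.00580036
Posterior odds = (w_1·p_1) / (w_2·p_2) = (0.43·0.0626813) / (0.57·0.00580036) = 0.026953 / 0.00330621 ≈ 8.152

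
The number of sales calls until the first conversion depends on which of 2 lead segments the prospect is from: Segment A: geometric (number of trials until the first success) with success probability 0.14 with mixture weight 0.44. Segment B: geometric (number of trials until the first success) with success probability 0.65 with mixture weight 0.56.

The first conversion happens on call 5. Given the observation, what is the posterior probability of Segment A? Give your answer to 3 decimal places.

0.861

Posterior ∝ prior × likelihood, so P(k | x) ∝ w_k f_k(x); normalise over all components.
Evaluate each component's likelihood at the observed value:
  f_A = 0.14·(1−0.14)^4 = 0.14·0.547008 = 0.0765811
  f_B = 0.65·(1−0.65)^4 = 0.65·0.0150062 = 0.00975406
Weight by the priors:
  w_A·f_A = 0.44 × 0.0765811 = 0.0336957
  w_B·f_B = 0.56 × 0.00975406 = 0.00546227
Sum: 0.0336957 + 0.00546227 = 0.039158
Responsibility of Segment A: 0.0336957 / 0.039158 ≈ 0.861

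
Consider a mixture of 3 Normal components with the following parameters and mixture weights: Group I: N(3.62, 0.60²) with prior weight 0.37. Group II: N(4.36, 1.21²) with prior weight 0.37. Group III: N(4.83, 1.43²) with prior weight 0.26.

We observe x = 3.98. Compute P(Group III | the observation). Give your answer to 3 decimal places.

0.159

P(component k | x) = π_k·f_k(x) / marginal(x), where marginal(x) = Σ_j π_j·f_j(x).
Component likelihoods at x = 3.98:
  p_I = 0.555374
  p_II = 0.31384
  p_III = 0.233804
Unnormalised posteriors:
  π_I·p_I = 0.37 × 0.555374 = 0.205489
  π_II·p_II = 0.37 × 0.31384 = 0.116121
  π_III·p_III = 0.26 × 0.233804 = 0.060789
Denominator: 0.205489 + 0.116121 + 0.060789 = 0.382398
So the posterior for Group III is 0.060789 / 0.382398 ≈ 0.159.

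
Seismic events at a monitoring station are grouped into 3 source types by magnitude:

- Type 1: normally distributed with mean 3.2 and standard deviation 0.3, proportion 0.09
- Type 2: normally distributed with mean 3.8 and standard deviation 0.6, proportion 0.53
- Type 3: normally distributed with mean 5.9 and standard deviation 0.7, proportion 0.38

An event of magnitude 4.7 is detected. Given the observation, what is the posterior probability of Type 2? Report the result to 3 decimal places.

Posterior ∝ prior × likelihood, so P(k | x) ∝ π_k f_k(x); normalise over all components.
Evaluate each component's likelihood at the observed value:
  L_1 = 4.95573e-06
  L_2 = 0.215863
  L_3 = 0.131119
Prior × likelihood for each component:
  π_1·L_1 = 0.09 × 4.95573e-06 = 4.46016e-07
  π_2·L_2 = 0.53 × 0.215863 = 0.114407
  π_3·L_3 = 0.38 × 0.131119 = 0.0498252
Normaliser: 4.46016e-07 + 0.114407 + 0.0498252 = 0.164233
Responsibility of Type 2: 0.114407 / 0.164233 ≈ 0.697

0.697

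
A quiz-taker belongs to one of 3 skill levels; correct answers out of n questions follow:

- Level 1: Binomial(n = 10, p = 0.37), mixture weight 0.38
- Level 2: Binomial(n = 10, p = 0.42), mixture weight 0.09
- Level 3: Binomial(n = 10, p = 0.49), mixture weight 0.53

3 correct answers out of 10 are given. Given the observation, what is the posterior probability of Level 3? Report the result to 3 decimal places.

0.382

Apply Bayes' rule: the posterior for each component is proportional to its prior times its likelihood at x.
Binomial probabilities:
  p_1 = 0.239425
  p_2 = 0.196302
  p_3 = 0.126695
Prior × likelihood for each component:
  P(Z=1)·p_1 = 0.38 × 0.239425 = 0.0909817
  P(Z=2)·p_2 = 0.09 × 0.196302 = 0.0176672
  P(Z=3)·p_3 = 0.53 × 0.126695 = 0.0671485
Marginal: 0.0909817 + 0.0176672 + 0.0671485 = 0.175797
So the posterior for Level 3 is 0.0671485 / 0.175797 ≈ 0.382.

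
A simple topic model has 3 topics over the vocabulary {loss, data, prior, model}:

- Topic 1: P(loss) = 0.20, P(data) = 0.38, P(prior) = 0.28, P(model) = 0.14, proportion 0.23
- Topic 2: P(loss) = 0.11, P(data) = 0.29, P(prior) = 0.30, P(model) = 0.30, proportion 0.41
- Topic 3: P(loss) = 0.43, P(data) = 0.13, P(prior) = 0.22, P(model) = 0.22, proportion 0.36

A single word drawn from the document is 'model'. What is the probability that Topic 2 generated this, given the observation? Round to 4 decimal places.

The responsibility of component k is w_k f_k(x) divided by Σ_j w_j f_j(x).
Categorical probabilities:
  f_1 = P(model | comp) = 0.14
  f_2 = P(model | comp) = 0.30
  f_3 = P(model | comp) = 0.22
Multiply by the mixture weights:
  w_1·f_1 = 0.23 × 0.14 = 0.0322
  w_2·f_2 = 0.41 × 0.3 = 0.123
  w_3·f_3 = 0.36 × 0.22 = 0.0792
Sum: 0.0322 + 0.123 + 0.0792 = 0.2344
So the posterior for Topic 2 is 0.123 / 0.2344 ≈ 0.5247.

0.5247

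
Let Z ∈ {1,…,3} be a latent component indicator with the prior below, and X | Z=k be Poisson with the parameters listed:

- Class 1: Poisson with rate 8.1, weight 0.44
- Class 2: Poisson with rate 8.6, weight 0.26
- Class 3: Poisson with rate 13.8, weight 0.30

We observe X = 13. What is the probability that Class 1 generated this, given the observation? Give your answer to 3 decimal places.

P(component k | x) = π_k·f_k(x) / marginal(x), where marginal(x) = Σ_j π_j·f_j(x).
Component likelihoods at x = 13:
  L_1 = e^(−8.1)·8.1^13/13! = 0.0314949
  L_2 = e^(−8.6)·8.6^13/13! = 0.0416166
  L_3 = e^(−13.8)·13.8^13/13! = 0.10737
Prior × likelihood for each component:
  π_1·L_1 = 0.44 × 0.0314949 = 0.0138577
  π_2·L_2 = 0.26 × 0.0416166 = 0.0108203
  π_3·L_3 = 0.30 × 0.10737 = 0.0322111
Sum: 0.0138577 + 0.0108203 + 0.0322111 = 0.0568891
Responsibility of Class 1: 0.0138577 / 0.0568891 ≈ 0.244

0.244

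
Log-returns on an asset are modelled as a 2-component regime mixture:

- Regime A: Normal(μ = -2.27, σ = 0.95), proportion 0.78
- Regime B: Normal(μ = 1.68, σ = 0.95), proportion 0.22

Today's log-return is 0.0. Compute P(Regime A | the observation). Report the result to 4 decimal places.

0.4936

Apply Bayes' rule: the posterior for each component is proportional to its prior times its likelihood at x.
Normal densities:
  p_A = 0.024175
  p_B = 0.0879223
Weight by the priors:
  π_A·p_A = 0.78 × 0.024175 = 0.0188565
  π_B·p_B = 0.22 × 0.0879223 = 0.0193429
Evidence: 0.0188565 + 0.0193429 = 0.0381994
P(Regime A | the observation) = 0.0188565 / 0.0381994 ≈ 0.4936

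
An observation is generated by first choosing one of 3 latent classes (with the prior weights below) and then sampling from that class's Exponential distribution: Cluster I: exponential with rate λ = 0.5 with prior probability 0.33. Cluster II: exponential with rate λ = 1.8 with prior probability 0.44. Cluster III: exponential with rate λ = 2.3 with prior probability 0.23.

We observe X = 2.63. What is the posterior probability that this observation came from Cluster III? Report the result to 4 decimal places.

P(component k | x) = P(Z=k)·f_k(x) / marginal(x), where marginal(x) = Σ_j P(Z=j)·f_j(x).
Exponential densities:
  L_I = 0.5·e^(−0.5·2.63) = 0.5·e^(−1.3150) = 0.134237
  L_II = 1.8·e^(−1.8·2.63) = 1.8·e^(−4.7340) = 0.0158242
  L_III = 2.3·e^(−2.3·2.63) = 2.3·e^(−6.0490) = 0.00542851
Multiply by the mixture weights:
  P(Z=I)·L_I = 0.33 × 0.134237 = 0.0442983
  P(Z=II)·L_II = 0.44 × 0.0158242 = 0.00696266
  P(Z=III)·L_III = 0.23 × 0.00542851 = 0.00124856
Denominator: 0.0442983 + 0.00696266 + 0.00124856 = 0.0525095
So the posterior for Cluster III is 0.00124856 / 0.0525095 ≈ 0.0238.

0.0238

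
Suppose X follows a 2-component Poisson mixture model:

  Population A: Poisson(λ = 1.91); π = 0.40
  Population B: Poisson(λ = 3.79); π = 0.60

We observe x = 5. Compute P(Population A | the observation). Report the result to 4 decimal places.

The responsibility of component k is P(Z=k) f_k(x) divided by Σ_j P(Z=j) f_j(x).
Evaluate each component's likelihood at the observed value:
  f_A = 0.0313677
  f_B = 0.147244
Unnormalised posteriors:
  P(Z=A)·f_A = 0.40 × 0.0313677 = 0.0125471
  P(Z=B)·f_B = 0.60 × 0.147244 = 0.0883466
Marginal: 0.0125471 + 0.0883466 = 0.100894
Responsibility of Population A: 0.0125471 / 0.100894 ≈ 0.1244

0.1244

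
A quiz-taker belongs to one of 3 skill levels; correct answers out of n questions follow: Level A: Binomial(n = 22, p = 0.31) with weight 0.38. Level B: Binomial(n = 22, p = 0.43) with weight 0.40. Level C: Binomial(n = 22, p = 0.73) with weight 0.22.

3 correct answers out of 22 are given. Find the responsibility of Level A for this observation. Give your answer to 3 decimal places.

By Bayes' theorem, P(k | x) = w_k f_k(x) / Σ_j w_j f_j(x).
Component likelihoods at x = 3 correct answers out of 22:
  L_A = C(22,3)·0.31^3·0.69^19 = 1540·0.029791·0.000867227 = 0.0397868
  L_B = C(22,3)·0.43^3·0.57^19 = 1540·0.079507·2.29944e-05 = 0.00281545
  L_C = C(22,3)·0.73^3·0.27^19 = 1540·0.389017·1.57004e-11 = 9.40591e-09
Unnormalised posteriors:
  w_A·L_A = 0.38 × 0.0397868 = 0.015119
  w_B·L_B = 0.40 × 0.00281545 = 0.00112618
  w_C·L_C = 0.22 × 9.40591e-09 = 2.0693e-09
Marginal: 0.015119 + 0.00112618 + 2.0693e-09 = 0.0162452
So the posterior for Level A is 0.015119 / 0.0162452 ≈ 0.931.

0.931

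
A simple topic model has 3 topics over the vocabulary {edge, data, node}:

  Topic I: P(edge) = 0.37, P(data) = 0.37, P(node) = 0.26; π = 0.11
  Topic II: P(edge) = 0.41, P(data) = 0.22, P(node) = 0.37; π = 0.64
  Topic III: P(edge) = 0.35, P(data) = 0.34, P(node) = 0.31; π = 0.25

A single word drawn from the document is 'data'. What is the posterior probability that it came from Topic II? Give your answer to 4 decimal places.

0.5283

Apply Bayes' rule: the posterior for each component is proportional to its prior times its likelihood at x.
Categorical probabilities:
  L_I = P(data | comp) = 0.37
  L_II = P(data | comp) = 0.22
  L_III = P(data | comp) = 0.34
Unnormalised posteriors:
  w_I·L_I = 0.11 × 0.37 = 0.0407
  w_II·L_II = 0.64 × 0.22 = 0.1408
  w_III·L_III = 0.25 × 0.34 = 0.085
Evidence: 0.0407 + 0.1408 + 0.085 = 0.2665
So the posterior for Topic II is 0.1408 / 0.2665 ≈ 0.5283.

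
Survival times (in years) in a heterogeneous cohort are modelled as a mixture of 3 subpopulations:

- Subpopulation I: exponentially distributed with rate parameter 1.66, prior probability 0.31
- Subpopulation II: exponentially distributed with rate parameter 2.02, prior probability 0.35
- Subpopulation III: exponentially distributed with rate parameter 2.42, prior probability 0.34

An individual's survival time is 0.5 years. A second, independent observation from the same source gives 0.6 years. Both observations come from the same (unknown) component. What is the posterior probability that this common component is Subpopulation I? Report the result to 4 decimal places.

The responsibility of component k is w_k f_k(x) divided by Σ_j w_j f_j(x).
Since both observations come from the same component, the likelihood for component k is f_k(x₁)·f_k(x₂).
  L_I = [0.723842] × [0.613127] = 0.443807
  L_II = [0.735722] × [0.601155] = 0.442283
  L_III = [0.721637] × [0.566526] = 0.408826
Unnormalised posteriors:
  w_I·L_I = 0.31 × 0.443807 = 0.13758
  w_II·L_II = 0.35 × 0.442283 = 0.154799
  w_III·L_III = 0.34 × 0.408826 = 0.139001
Denominator: 0.13758 + 0.154799 + 0.139001 = 0.43138
Responsibility of Subpopulation I: 0.13758 / 0.43138 ≈ 0.3189

0.3189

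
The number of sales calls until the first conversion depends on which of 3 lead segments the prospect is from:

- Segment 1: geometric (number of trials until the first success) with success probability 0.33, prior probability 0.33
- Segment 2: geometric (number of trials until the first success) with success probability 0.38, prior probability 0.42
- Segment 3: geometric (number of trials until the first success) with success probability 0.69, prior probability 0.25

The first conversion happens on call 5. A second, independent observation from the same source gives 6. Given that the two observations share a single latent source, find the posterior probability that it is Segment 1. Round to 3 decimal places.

0.543

The responsibility of component k is w_k f_k(x) divided by Σ_j w_j f_j(x).
Since both observations come from the same component, the likelihood for component k is f_k(x₁)·f_k(x₂).
  p_1 = [0.33·(1−0.33)^4 = 0.33·0.201511 = 0.0664987] × [0.0445541] = 0.00296279
  p_2 = [0.38·(1−0.38)^4 = 0.38·0.147763 = 0.0561501] × [0.034813] = 0.00195476
  p_3 = [0.69·(1−0.69)^4 = 0.69·0.00923521 = 0.00637229] × [0.00197541] = 1.25879e-05
Multiply by the mixture weights:
  w_1·p_1 = 0.33 × 0.00296279 = 0.000977721
  w_2·p_2 = 0.42 × 0.00195476 = 0.000820997
  w_3·p_3 = 0.25 × 1.25879e-05 = 3.14698e-06
Sum: 0.000977721 + 0.000820997 + 3.14698e-06 = 0.00180187
So the posterior for Segment 1 is 0.000977721 / 0.00180187 ≈ 0.543.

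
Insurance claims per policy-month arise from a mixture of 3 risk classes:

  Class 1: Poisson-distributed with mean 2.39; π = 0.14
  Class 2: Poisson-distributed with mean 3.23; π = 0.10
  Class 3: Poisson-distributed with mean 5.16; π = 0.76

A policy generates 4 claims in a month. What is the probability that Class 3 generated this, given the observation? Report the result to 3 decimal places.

0.785

Apply Bayes' rule: the posterior for each component is proportional to its prior times its likelihood at x.
Component likelihoods at x = 4 claims:
  p_1 = e^(−2.39)·2.39^4/4! = 0.124571
  p_2 = e^(−3.23)·3.23^4/4! = 0.179402
  p_3 = e^(−5.16)·5.16^4/4! = 0.169601
Prior × likelihood for each component:
  P(Z=1)·p_1 = 0.14 × 0.124571 = 0.0174399
  P(Z=2)·p_2 = 0.10 × 0.179402 = 0.0179402
  P(Z=3)·p_3 = 0.76 × 0.169601 = 0.128897
Normaliser: 0.0174399 + 0.0179402 + 0.128897 = 0.164277
So the posterior for Class 3 is 0.128897 / 0.164277 ≈ 0.785.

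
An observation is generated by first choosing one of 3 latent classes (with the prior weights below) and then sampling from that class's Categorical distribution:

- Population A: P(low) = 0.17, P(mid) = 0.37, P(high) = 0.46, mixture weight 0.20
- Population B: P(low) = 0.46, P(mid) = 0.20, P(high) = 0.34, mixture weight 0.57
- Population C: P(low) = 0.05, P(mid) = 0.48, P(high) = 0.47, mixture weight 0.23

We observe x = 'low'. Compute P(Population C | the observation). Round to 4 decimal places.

The responsibility of component k is π_k f_k(x) divided by Σ_j π_j f_j(x).
Component likelihoods at x = 'low':
  f_A = 0.17
  f_B = 0.46
  f_C = 0.05
Unnormalised posteriors:
  π_A·f_A = 0.20 × 0.17 = 0.034
  π_B·f_B = 0.57 × 0.46 = 0.2622
  π_C·f_C = 0.23 × 0.05 = 0.0115
Evidence: 0.034 + 0.2622 + 0.0115 = 0.3077
P(Population C | x) ≈ 0.0374

0.0374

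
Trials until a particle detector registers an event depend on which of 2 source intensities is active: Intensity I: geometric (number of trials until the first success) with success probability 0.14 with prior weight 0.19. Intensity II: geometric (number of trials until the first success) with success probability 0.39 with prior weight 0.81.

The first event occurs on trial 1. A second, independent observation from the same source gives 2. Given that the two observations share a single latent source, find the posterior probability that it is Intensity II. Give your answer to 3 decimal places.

By Bayes' theorem, P(k | x) = P(Z=k) f_k(x) / Σ_j P(Z=j) f_j(x).
Since both observations come from the same component, the likelihood for component k is f_k(x₁)·f_k(x₂).
  p_I = [0.14·(1−0.14)^0 = 0.14·1 = 0.14] × [0.1204] = 0.016856
  p_II = [0.39·(1−0.39)^0 = 0.39·1 = 0.39] × [0.2379] = 0.092781
Unnormalised posteriors:
  P(Z=I)·p_I = 0.19 × 0.016856 = 0.00320264
  P(Z=II)·p_II = 0.81 × 0.092781 = 0.0751526
Denominator: 0.00320264 + 0.0751526 = 0.0783553
So the posterior for Intensity II is 0.0751526 / 0.0783553 ≈ 0.959.

0.959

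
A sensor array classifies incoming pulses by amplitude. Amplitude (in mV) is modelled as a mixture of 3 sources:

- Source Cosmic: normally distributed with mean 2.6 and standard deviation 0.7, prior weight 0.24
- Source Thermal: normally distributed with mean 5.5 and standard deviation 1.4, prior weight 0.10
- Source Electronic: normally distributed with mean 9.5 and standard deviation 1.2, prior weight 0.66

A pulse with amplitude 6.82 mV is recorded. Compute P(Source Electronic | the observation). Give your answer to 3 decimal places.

0.498

P(component k | x) = w_k·f_k(x) / marginal(x), where marginal(x) = Σ_j w_j·f_j(x).
Normal densities:
  L_Cosmic = (1/(0.7·√(2π)))·exp(−(6.82−2.6)²/(2·0.7²)) = 0.569918·exp(-18.17184) = 7.30943e-09
  L_Thermal = (1/(1.4·√(2π)))·exp(−(6.82−5.5)²/(2·1.4²)) = 0.284959·exp(-0.44449) = 0.182702
  L_Electronic = (1/(1.2·√(2π)))·exp(−(6.82−9.5)²/(2·1.2²)) = 0.332452·exp(-2.49389) = 0.0274566
Prior × likelihood for each component:
  w_Cosmic·L_Cosmic = 0.24 × 7.30943e-09 = 1.75426e-09
  w_Thermal·L_Thermal = 0.10 × 0.182702 = 0.0182702
  w_Electronic·L_Electronic = 0.66 × 0.0274566 = 0.0181214
Denominator: 1.75426e-09 + 0.0182702 + 0.0181214 = 0.0363915
P(Source Electronic | the observation) ≈ 0.498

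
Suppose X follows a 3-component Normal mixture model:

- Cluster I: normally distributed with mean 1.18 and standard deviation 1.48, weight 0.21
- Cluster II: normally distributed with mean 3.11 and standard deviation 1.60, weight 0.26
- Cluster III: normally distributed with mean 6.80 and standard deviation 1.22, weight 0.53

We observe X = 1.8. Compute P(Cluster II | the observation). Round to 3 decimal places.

Posterior ∝ prior × likelihood, so P(k | x) ∝ π_k f_k(x); normalise over all components.
Component likelihoods at x = 1.8:
  p_I = (1/(1.48·√(2π)))·exp(−(1.8−1.18)²/(2·1.48²)) = 0.269556·exp(-0.08775) = 0.246911
  p_II = (1/(1.60·√(2π)))·exp(−(1.8−3.11)²/(2·1.60²)) = 0.249339·exp(-0.33518) = 0.17833
  p_III = (1/(1.22·√(2π)))·exp(−(1.8−6.80)²/(2·1.22²)) = 0.327002·exp(-8.39828) = 7.36586e-05
Prior × likelihood for each component:
  π_I·p_I = 0.21 × 0.246911 = 0.0518513
  π_II·p_II = 0.26 × 0.17833 = 0.0463659
  π_III·p_III = 0.53 × 7.36586e-05 = 3.90391e-05
Denominator: 0.0518513 + 0.0463659 + 3.90391e-05 = 0.0982562
P(Cluster II | 1.8) = 0.0463659 / 0.0982562 ≈ 0.472

0.472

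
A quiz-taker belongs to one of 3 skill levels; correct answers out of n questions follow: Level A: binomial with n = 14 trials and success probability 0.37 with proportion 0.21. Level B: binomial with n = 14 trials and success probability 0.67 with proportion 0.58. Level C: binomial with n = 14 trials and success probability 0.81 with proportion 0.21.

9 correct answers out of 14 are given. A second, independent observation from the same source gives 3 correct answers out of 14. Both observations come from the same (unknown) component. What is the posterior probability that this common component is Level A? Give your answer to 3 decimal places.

Posterior ∝ prior × likelihood, so P(k | x) ∝ w_k f_k(x); normalise over all components.
Since both observations come from the same component, the likelihood for component k is f_k(x₁)·f_k(x₂).
  L_A = [C(14,9)·0.37^9·0.63^5 = 2002·0.000129962·0.0992437 = 0.0258216] × [0.114407] = 0.00295417
  L_B = [C(14,9)·0.67^9·0.33^5 = 2002·0.0272065·0.00391354 = 0.213161] × [0.000553324] = 0.000117947
  L_C = [C(14,9)·0.81^9·0.19^5 = 2002·0.150095·0.00024761 = 0.0744042] × [2.25344e-06] = 1.67665e-07
Prior × likelihood for each component:
  w_A·L_A = 0.21 × 0.00295417 = 0.000620375
  w_B·L_B = 0.58 × 0.000117947 = 6.84091e-05
  w_C·L_C = 0.21 × 1.67665e-07 = 3.52097e-08
Sum: 0.000620375 + 6.84091e-05 + 3.52097e-08 = 0.000688819
So the posterior for Level A is 0.000620375 / 0.000688819 ≈ 0.901.

0.901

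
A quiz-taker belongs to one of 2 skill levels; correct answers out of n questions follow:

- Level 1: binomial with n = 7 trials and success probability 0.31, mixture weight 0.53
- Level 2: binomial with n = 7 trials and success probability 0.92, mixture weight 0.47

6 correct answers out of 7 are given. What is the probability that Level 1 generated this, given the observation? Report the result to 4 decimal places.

Posterior ∝ prior × likelihood, so P(k | x) ∝ π_k f_k(x); normalise over all components.
Component likelihoods at x = 6 correct answers out of 7:
  L_1 = 0.00428664
  L_2 = 0.339559
Prior × likelihood for each component:
  π_1·L_1 = 0.53 × 0.00428664 = 0.00227192
  π_2·L_2 = 0.47 × 0.339559 = 0.159593
Normaliser: 0.00227192 + 0.159593 = 0.161865
P(Level 1 | the observation) ≈ 0.0140

0.0140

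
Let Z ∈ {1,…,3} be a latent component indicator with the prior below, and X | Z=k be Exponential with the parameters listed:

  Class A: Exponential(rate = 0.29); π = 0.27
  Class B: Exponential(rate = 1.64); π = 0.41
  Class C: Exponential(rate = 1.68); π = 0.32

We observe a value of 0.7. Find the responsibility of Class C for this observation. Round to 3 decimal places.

0.374

By Bayes' theorem, P(k | x) = π_k f_k(x) / Σ_j π_j f_j(x).
Exponential densities:
  p_A = 0.29·e^(−0.29·0.7) = 0.29·e^(−0.2030) = 0.236721
  p_B = 1.64·e^(−1.64·0.7) = 1.64·e^(−1.1480) = 0.520324
  p_C = 1.68·e^(−1.68·0.7) = 1.68·e^(−1.1760) = 0.518297
Weight by the priors:
  π_A·p_A = 0.27 × 0.236721 = 0.0639146
  π_B·p_B = 0.41 × 0.520324 = 0.213333
  π_C·p_C = 0.32 × 0.518297 = 0.165855
Marginal: 0.0639146 + 0.213333 + 0.165855 = 0.443103
P(Class C | x) = 0.165855 / 0.443103 ≈ 0.374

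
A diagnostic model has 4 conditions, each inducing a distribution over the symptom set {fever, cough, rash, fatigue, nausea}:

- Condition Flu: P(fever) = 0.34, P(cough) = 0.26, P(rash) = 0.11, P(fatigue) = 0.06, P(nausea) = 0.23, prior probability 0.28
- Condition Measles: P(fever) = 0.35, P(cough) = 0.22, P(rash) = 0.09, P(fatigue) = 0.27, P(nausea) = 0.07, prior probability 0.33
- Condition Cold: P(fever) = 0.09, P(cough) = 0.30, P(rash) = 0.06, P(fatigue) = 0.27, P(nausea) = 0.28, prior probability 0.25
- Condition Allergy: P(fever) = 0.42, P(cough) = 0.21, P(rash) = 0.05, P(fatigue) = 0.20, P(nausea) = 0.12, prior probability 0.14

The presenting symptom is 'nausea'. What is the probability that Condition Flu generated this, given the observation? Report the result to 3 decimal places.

P(component k | x) = π_k·f_k(x) / marginal(x), where marginal(x) = Σ_j π_j·f_j(x).
Categorical probabilities:
  p_Flu = 0.23
  p_Measles = 0.07
  p_Cold = 0.28
  p_Allergy = 0.12
Multiply by the mixture weights:
  π_Flu·p_Flu = 0.28 × 0.23 = 0.0644
  π_Measles·p_Measles = 0.33 × 0.07 = 0.0231
  π_Cold·p_Cold = 0.25 × 0.28 = 0.07
  π_Allergy·p_Allergy = 0.14 × 0.12 = 0.0168
Normaliser: 0.0644 + 0.0231 + 0.07 + 0.0168 = 0.1743
Responsibility of Condition Flu: 0.0644 / 0.1743 ≈ 0.369

0.369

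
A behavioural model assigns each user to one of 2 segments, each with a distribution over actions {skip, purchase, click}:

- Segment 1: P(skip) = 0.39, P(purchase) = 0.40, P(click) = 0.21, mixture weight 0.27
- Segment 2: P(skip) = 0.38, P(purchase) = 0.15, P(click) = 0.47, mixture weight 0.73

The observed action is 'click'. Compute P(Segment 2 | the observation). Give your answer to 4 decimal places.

The responsibility of component k is π_k f_k(x) divided by Σ_j π_j f_j(x).
Component likelihoods at x = 'click':
  L_1 = 0.21
  L_2 = 0.47
Prior × likelihood for each component:
  π_1·L_1 = 0.27 × 0.21 = 0.0567
  π_2·L_2 = 0.73 × 0.47 = 0.3431
Marginal: 0.0567 + 0.3431 = 0.3998
P(Segment 2 | the observation) ≈ 0.8582

0.8582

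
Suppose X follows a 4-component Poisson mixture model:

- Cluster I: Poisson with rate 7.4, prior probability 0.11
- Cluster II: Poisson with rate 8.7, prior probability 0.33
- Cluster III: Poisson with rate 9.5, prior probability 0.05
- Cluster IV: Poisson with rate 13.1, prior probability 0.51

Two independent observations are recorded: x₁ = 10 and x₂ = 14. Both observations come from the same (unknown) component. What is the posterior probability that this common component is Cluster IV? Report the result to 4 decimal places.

0.7617

Apply Bayes' rule: the posterior for each component is proportional to its prior times its likelihood at x.
Since both observations come from the same component, the likelihood for component k is f_k(x₁)·f_k(x₂).
  f_I = [e^(−7.4)·7.4^10/10! = 0.0829421] × [0.0103528] = 0.00085868
  f_II = [e^(−8.7)·8.7^10/10! = 0.114043] × [0.0271956] = 0.00310146
  f_III = [e^(−9.5)·9.5^10/10! = 0.123502] × [0.0418721] = 0.0051713
  f_IV = [e^(−13.1)·13.1^10/10! = 0.0838865] × [0.102833] = 0.00862629
Multiply by the mixture weights:
  π_I·f_I = 0.11 × 0.00085868 = 9.44548e-05
  π_II·f_II = 0.33 × 0.00310146 = 0.00102348
  π_III·f_III = 0.05 × 0.0051713 = 0.000258565
  π_IV·f_IV = 0.51 × 0.00862629 = 0.00439941
Normaliser: 9.44548e-05 + 0.00102348 + 0.000258565 + 0.00439941 = 0.00577591
So the posterior for Cluster IV is 0.00439941 / 0.00577591 ≈ 0.7617.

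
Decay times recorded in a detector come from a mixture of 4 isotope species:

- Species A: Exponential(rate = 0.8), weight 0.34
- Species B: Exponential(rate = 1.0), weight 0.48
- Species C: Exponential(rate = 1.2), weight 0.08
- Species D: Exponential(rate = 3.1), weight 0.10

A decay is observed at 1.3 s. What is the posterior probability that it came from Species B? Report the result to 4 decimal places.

0.5178

The responsibility of component k is w_k f_k(x) divided by Σ_j w_j f_j(x).
Exponential densities:
  L_A = 0.8·e^(−0.8·1.3) = 0.8·e^(−1.0400) = 0.282764
  L_B = 1.0·e^(−1.0·1.3) = 1.0·e^(−1.3000) = 0.272532
  L_C = 1.2·e^(−1.2·1.3) = 1.2·e^(−1.5600) = 0.252163
  L_D = 3.1·e^(−3.1·1.3) = 3.1·e^(−4.0300) = 0.0551004
Prior × likelihood for each component:
  w_A·L_A = 0.34 × 0.282764 = 0.0961397
  w_B·L_B = 0.48 × 0.272532 = 0.130815
  w_C·L_C = 0.08 × 0.252163 = 0.0201731
  w_D·L_D = 0.10 × 0.0551004 = 0.00551004
Normaliser: 0.0961397 + 0.130815 + 0.0201731 + 0.00551004 = 0.252638
Responsibility of Species B: 0.130815 / 0.252638 ≈ 0.5178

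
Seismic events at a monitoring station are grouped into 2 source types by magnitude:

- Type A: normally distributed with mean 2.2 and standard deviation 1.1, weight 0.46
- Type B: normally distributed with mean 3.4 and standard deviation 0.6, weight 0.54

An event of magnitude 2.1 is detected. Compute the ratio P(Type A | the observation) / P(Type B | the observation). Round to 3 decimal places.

The posterior odds equal the prior odds times the likelihood ratio: (P(Z=i)/P(Z=j))·(f_i(x)/f_j(x)).
Component likelihoods at x = 2.1:
  f_A = 0.361179
  f_B = 0.0635877
Odds = (0.46/0.54) × (0.361179/0.0635877) = 0.851852 × 5.68002 ≈ 4.839

4.839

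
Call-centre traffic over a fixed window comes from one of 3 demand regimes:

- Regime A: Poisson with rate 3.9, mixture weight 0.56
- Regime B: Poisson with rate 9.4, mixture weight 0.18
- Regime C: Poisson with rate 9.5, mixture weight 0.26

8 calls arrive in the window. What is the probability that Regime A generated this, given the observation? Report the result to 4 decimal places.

0.2162

The responsibility of component k is P(Z=k) f_k(x) divided by Σ_j P(Z=j) f_j(x).
Poisson probabilities:
  L_A = e^(−3.9)·3.9^8/8! = 0.0268688
  L_B = e^(−9.4)·9.4^8/8! = 0.125065
  L_C = e^(−9.5)·9.5^8/8! = 0.12316
Prior × likelihood for each component:
  P(Z=A)·L_A = 0.56 × 0.0268688 = 0.0150465
  P(Z=B)·L_B = 0.18 × 0.125065 = 0.0225116
  P(Z=C)·L_C = 0.26 × 0.12316 = 0.0320217
Denominator: 0.0150465 + 0.0225116 + 0.0320217 = 0.0695798
So the posterior for Regime A is 0.0150465 / 0.0695798 ≈ 0.2162.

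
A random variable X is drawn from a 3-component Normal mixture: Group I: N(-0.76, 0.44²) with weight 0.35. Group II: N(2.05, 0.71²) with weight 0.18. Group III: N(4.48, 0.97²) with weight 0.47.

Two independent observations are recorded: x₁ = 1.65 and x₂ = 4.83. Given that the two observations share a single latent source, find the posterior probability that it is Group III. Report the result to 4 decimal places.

Apply Bayes' rule: the posterior for each component is proportional to its prior times its likelihood at x.
Since both observations come from the same component, the likelihood for component k is f_k(x₁)·f_k(x₂).
  p_I = [(1/(0.44·√(2π)))·exp(−(1.65−-0.76)²/(2·0.44²)) = 0.906687·exp(-15.00026) = 2.77286e-07] × [8.10408e-36] = 2.24715e-42
  p_II = [(1/(0.71·√(2π)))·exp(−(1.65−2.05)²/(2·0.71²)) = 0.561891·exp(-0.15870) = 0.479435] × [0.000263359] = 0.000126264
  p_III = [(1/(0.97·√(2π)))·exp(−(1.65−4.48)²/(2·0.97²)) = 0.411281·exp(-4.25598) = 0.00583164] × [0.38536] = 0.00224728
Prior × likelihood for each component:
  π_I·p_I = 0.35 × 2.24715e-42 = 7.86502e-43
  π_II·p_II = 0.18 × 0.000126264 = 2.27275e-05
  π_III·p_III = 0.47 × 0.00224728 = 0.00105622
Sum: 7.86502e-43 + 2.27275e-05 + 0.00105622 = 0.00107895
P(Group III | x₁, x₂) ≈ 0.9789

0.9789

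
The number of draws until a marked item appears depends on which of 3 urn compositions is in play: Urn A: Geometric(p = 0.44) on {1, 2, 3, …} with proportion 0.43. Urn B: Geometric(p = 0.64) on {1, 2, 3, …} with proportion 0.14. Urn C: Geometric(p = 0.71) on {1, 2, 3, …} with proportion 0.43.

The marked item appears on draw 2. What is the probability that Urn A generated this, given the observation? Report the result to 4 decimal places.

The responsibility of component k is P(Z=k) f_k(x) divided by Σ_j P(Z=j) f_j(x).
Evaluate each component's likelihood at the observed value:
  f_A = 0.44·(1−0.44)^1 = 0.44·0.56 = 0.2464
  f_B = 0.64·(1−0.64)^1 = 0.64·0.36 = 0.2304
  f_C = 0.71·(1−0.71)^1 = 0.71·0.29 = 0.2059
Unnormalised posteriors:
  P(Z=A)·f_A = 0.43 × 0.2464 = 0.105952
  P(Z=B)·f_B = 0.14 × 0.2304 = 0.032256
  P(Z=C)·f_C = 0.43 × 0.2059 = 0.088537
Normaliser: 0.105952 + 0.032256 + 0.088537 = 0.226745
P(Urn A | 2) ≈ 0.4673

0.4673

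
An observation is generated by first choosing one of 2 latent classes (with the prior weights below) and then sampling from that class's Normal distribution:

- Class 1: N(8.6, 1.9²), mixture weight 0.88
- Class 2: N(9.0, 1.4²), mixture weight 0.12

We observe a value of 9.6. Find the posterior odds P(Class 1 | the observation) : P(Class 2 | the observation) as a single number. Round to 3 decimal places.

The posterior odds equal the prior odds times the likelihood ratio: (P(Z=i)/P(Z=j))·(f_i(x)/f_j(x)).
Normal densities:
  L_1 = (1/(1.9·√(2π)))·exp(−(9.6−8.6)²/(2·1.9²)) = 0.209970·exp(-0.13850) = 0.182812
  L_2 = (1/(1.4·√(2π)))·exp(−(9.6−9.0)²/(2·1.4²)) = 0.284959·exp(-0.09184) = 0.259955
Posterior odds = (P(Z=1)·L_1) / (P(Z=2)·L_2) = (0.88·0.182812) / (0.12·0.259955) = 0.160875 / 0.0311946 ≈ 5.157

5.157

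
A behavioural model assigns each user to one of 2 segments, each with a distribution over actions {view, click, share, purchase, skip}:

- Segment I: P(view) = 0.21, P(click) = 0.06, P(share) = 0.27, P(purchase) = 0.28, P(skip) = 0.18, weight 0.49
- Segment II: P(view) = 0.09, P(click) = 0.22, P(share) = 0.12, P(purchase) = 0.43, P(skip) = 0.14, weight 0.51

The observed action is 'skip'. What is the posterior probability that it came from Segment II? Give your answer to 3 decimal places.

Posterior ∝ prior × likelihood, so P(k | x) ∝ w_k f_k(x); normalise over all components.
Component likelihoods at x = 'skip':
  p_I = P(skip | comp) = 0.18
  p_II = P(skip | comp) = 0.14
Prior × likelihood for each component:
  w_I·p_I = 0.49 × 0.18 = 0.0882
  w_II·p_II = 0.51 × 0.14 = 0.0714
Sum: 0.0882 + 0.0714 = 0.1596
Responsibility of Segment II: 0.0714 / 0.1596 ≈ 0.447

0.447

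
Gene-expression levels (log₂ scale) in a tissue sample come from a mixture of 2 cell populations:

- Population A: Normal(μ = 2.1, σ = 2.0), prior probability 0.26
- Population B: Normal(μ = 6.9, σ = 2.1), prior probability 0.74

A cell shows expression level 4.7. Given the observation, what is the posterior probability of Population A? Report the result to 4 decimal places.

0.2153

Posterior ∝ prior × likelihood, so P(k | x) ∝ π_k f_k(x); normalise over all components.
Component likelihoods at x = 4.7:
  L_A = (1/(2.0·√(2π)))·exp(−(4.7−2.1)²/(2·2.0²)) = 0.199471·exp(-0.84500) = 0.0856843
  L_B = (1/(2.1·√(2π)))·exp(−(4.7−6.9)²/(2·2.1²)) = 0.189973·exp(-0.54875) = 0.109741
Unnormalised posteriors:
  π_A·L_A = 0.26 × 0.0856843 = 0.0222779
  π_B·L_B = 0.74 × 0.109741 = 0.0812086
Marginal: 0.0222779 + 0.0812086 = 0.103487
Responsibility of Population A: 0.0222779 / 0.103487 ≈ 0.2153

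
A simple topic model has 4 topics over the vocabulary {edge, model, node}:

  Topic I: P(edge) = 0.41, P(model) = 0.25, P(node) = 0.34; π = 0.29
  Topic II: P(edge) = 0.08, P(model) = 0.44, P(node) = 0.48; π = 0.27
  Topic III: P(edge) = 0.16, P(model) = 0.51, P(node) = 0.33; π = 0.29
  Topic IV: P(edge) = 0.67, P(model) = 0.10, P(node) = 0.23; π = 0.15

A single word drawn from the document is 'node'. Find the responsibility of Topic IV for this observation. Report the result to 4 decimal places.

By Bayes' theorem, P(k | x) = w_k f_k(x) / Σ_j w_j f_j(x).
Evaluate each component's likelihood at the observed value:
  f_I = P(node | comp) = 0.34
  f_II = P(node | comp) = 0.48
  f_III = P(node | comp) = 0.33
  f_IV = P(node | comp) = 0.23
Unnormalised posteriors:
  w_I·f_I = 0.29 × 0.34 = 0.0986
  w_II·f_II = 0.27 × 0.48 = 0.1296
  w_III·f_III = 0.29 × 0.33 = 0.0957
  w_IV·f_IV = 0.15 × 0.23 = 0.0345
Marginal: 0.0986 + 0.1296 + 0.0957 + 0.0345 = 0.3584
Responsibility of Topic IV: 0.0345 / 0.3584 ≈ 0.0963

0.0963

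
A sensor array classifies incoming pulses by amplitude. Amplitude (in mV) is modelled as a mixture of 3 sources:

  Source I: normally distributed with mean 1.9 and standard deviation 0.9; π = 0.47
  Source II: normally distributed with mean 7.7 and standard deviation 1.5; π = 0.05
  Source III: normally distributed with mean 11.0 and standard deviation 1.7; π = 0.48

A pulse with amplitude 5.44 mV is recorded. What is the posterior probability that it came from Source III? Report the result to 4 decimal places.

The responsibility of component k is π_k f_k(x) divided by Σ_j π_j f_j(x).
Normal densities:
  f_I = (1/(0.9·√(2π)))·exp(−(5.44−1.9)²/(2·0.9²)) = 0.443269·exp(-7.73556) = 0.000193713
  f_II = (1/(1.5·√(2π)))·exp(−(5.44−7.7)²/(2·1.5²)) = 0.265962·exp(-1.13502) = 0.085484
  f_III = (1/(1.7·√(2π)))·exp(−(5.44−11.0)²/(2·1.7²)) = 0.234672·exp(-5.34837) = 0.00111607
Unnormalised posteriors:
  π_I·f_I = 0.47 × 0.000193713 = 9.1045e-05
  π_II·f_II = 0.05 × 0.085484 = 0.0042742
  π_III·f_III = 0.48 × 0.00111607 = 0.000535714
Normaliser: 9.1045e-05 + 0.0042742 + 0.000535714 = 0.00490096
P(Source III | x) ≈ 0.1093

0.1093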